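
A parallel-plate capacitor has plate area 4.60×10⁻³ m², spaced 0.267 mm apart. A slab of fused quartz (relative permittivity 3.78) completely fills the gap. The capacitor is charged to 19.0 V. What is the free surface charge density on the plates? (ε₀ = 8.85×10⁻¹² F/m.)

C = κε₀A/d = 3.78 × 8.85×10⁻¹² × 4.60×10⁻³ / 2.67×10⁻⁴ = 5.76×10⁻¹⁰ F.
σ = Q/A = CV/A = 5.76×10⁻¹⁰ × 19.0 / 4.60×10⁻³ = 2.38×10⁻⁶ C/m².

σ ≈ 2.38 μC/m²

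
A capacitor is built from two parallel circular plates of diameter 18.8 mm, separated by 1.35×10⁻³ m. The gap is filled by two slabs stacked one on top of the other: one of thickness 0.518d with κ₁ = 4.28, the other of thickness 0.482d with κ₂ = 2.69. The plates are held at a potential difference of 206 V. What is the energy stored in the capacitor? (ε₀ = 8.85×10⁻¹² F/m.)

129 nJ

A = π(18.8/2 mm)² = 2.78×10⁻⁴ m².
Stacked slabs ⇒ two capacitors in series, each with the full plate area.
C₁ = κ₁ε₀A/d₁ = 4.28 × 8.85×10⁻¹² × 2.78×10⁻⁴ / 6.99×10⁻⁴ = 1.50×10⁻¹¹ F.
C₂ = κ₂ε₀A/d₂ = 2.69 × 8.85×10⁻¹² × 2.78×10⁻⁴ / 6.51×10⁻⁴ = 1.02×10⁻¹¹ F.
C = (1/C₁ + 1/C₂)⁻¹ = 6.06×10⁻¹² F.
U = ½CV² = ½ × 6.06×10⁻¹² × (206)² = 1.29×10⁻⁷ J.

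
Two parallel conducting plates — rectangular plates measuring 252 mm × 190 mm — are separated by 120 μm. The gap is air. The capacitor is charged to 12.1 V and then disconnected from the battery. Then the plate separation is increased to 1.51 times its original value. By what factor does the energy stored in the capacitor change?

1.51

Isolated ⇒ Q is held fixed.
C₂ = 0.662 C₁ and U = Q²/(2C), so U₂/U₁ = C₁/C₂ = 1.51.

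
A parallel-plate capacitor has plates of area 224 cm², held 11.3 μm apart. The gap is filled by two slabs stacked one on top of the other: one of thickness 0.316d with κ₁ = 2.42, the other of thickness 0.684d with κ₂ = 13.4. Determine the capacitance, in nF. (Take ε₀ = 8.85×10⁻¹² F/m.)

C ≈ 96.6 nF

A = 224 cm² = 2.24×10⁻² m².
Stacked slabs ⇒ two capacitors in series, each with the full plate area.
C₁ = κ₁ε₀A/d₁ = 2.42 × 8.85×10⁻¹² × 2.24×10⁻² / 3.57×10⁻⁶ = 1.34×10⁻⁷ F.
C₂ = κ₂ε₀A/d₂ = 13.4 × 8.85×10⁻¹² × 2.24×10⁻² / 7.73×10⁻⁶ = 3.44×10⁻⁷ F.
C = (1/C₁ + 1/C₂)⁻¹ = 9.66×10⁻⁸ F.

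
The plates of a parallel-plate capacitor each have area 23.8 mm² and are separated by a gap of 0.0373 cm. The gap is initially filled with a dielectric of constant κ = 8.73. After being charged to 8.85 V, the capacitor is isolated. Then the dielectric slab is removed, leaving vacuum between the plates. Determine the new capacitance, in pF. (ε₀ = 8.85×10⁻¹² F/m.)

A = 23.8 mm² = 2.38×10⁻⁵ m².
Initially C₁ = κε₀A/d = 8.73 × 8.85×10⁻¹² × 2.38×10⁻⁵ / 3.73×10⁻⁴ = 4.93×10⁻¹² F.
C = κε₀A/d scales with κ, so C₂/C₁ = 1/κ = 1/8.73 = 0.115.
C₂ = 0.115 × 4.93×10⁻¹² = 5.65×10⁻¹³ F.

0.565 pF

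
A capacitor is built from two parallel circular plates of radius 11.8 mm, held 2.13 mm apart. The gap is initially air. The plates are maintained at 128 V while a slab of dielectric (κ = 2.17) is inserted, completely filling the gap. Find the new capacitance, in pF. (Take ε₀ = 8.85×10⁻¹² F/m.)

A = π(11.8 mm)² = 4.37×10⁻⁴ m².
Initially C₁ = ε₀A/d = 8.85×10⁻¹² × 4.37×10⁻⁴ / 2.13×10⁻³ = 1.82×10⁻¹² F.
C = κε₀A/d scales with κ, so C₂/C₁ = κ = 2.17.
C₂ = 2.17 × 1.82×10⁻¹² = 3.94×10⁻¹² F.

3.94 pF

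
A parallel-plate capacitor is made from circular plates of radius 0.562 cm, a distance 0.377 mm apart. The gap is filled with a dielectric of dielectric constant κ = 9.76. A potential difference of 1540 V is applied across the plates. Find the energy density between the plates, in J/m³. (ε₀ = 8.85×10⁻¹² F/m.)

E = V/d = 1540 / 3.77×10⁻⁴ = 4.08×10⁶ V/m.
u = ½κε₀E² = ½ × 9.76 × 8.85×10⁻¹² × (4.08×10⁶)² = 7.21×10² J/m³.

u ≈ 721 J/m³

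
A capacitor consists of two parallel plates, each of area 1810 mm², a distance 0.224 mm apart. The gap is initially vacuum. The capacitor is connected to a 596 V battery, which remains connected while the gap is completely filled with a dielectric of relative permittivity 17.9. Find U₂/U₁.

Battery connected ⇒ V is held fixed.
C₂ = 17.9 C₁ and U = ½CV², so U₂/U₁ = C₂/C₁ = 17.9.

17.9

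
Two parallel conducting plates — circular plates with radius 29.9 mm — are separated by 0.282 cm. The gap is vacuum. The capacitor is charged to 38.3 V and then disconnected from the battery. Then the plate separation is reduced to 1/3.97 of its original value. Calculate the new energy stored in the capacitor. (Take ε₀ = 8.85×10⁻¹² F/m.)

1.63 nJ

A = π(29.9 mm)² = 2.81×10⁻³ m².
Initially C₁ = ε₀A/d = 8.85×10⁻¹² × 2.81×10⁻³ / 2.82×10⁻³ = 8.81×10⁻¹² F.
U₁ = 6.46×10⁻⁹ J.
Isolated ⇒ Q is held fixed. C₂ = 3.97 C₁ and U = Q²/(2C), so U₂/U₁ = C₁/C₂ = 0.252.
U₂ = 0.252 × 6.46×10⁻⁹ = 1.63×10⁻⁹ J.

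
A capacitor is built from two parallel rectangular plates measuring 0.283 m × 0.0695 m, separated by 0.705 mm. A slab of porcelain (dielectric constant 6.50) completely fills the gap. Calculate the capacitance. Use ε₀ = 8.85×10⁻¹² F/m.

1.60 nF

A = 0.283 × 0.0695 m² = 1.97×10⁻² m².
C = κε₀A/d = 6.50 × 8.85×10⁻¹² × 1.97×10⁻² / 7.05×10⁻⁴ = 1.60×10⁻⁹ F.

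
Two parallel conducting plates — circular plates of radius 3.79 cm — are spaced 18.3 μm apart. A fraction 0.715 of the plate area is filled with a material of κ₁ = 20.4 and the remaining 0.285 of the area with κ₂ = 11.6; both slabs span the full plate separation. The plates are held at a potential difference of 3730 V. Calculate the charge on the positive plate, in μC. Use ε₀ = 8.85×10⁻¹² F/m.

146 μC

A = π(3.79 cm)² = 4.51×10⁻³ m².
Side-by-side slabs ⇒ two capacitors in parallel, each spanning the full gap.
C₁ = κ₁ε₀A₁/d = 20.4 × 8.85×10⁻¹² × 3.23×10⁻³ / 1.83×10⁻⁵ = 3.18×10⁻⁸ F.
C₂ = κ₂ε₀A₂/d = 11.6 × 8.85×10⁻¹² × 1.29×10⁻³ / 1.83×10⁻⁵ = 7.21×10⁻⁹ F.
C = C₁ + C₂ = 3.90×10⁻⁸ F.
Q = CV = 3.90×10⁻⁸ × 3730 = 1.46×10⁻⁴ C.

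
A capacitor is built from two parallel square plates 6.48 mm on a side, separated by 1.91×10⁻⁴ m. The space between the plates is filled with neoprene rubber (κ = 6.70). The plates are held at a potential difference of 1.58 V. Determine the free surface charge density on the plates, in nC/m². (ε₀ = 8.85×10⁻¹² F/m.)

σ ≈ 491 nC/m²

A = (6.48 mm)² = 4.20×10⁻⁵ m².
C = κε₀A/d = 6.70 × 8.85×10⁻¹² × 4.20×10⁻⁵ / 1.91×10⁻⁴ = 1.30×10⁻¹¹ F.
σ = Q/A = CV/A = 1.30×10⁻¹¹ × 1.58 / 4.20×10⁻⁵ = 4.91×10⁻⁷ C/m².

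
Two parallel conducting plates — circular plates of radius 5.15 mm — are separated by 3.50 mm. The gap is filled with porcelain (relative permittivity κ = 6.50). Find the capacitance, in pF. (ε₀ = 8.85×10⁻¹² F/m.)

1.37 pF

A = π(5.15 mm)² = 8.33×10⁻⁵ m².
C = κε₀A/d = 6.50 × 8.85×10⁻¹² × 8.33×10⁻⁵ / 3.50×10⁻³ = 1.37×10⁻¹² F.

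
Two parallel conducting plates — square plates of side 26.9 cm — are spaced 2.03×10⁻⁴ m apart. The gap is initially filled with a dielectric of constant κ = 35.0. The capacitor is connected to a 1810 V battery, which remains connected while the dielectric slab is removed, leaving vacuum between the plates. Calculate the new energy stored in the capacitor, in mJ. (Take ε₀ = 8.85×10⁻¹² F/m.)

A = (26.9 cm)² = 7.24×10⁻² m².
Initially C₁ = κε₀A/d = 35.0 × 8.85×10⁻¹² × 7.24×10⁻² / 2.03×10⁻⁴ = 1.10×10⁻⁷ F.
U₁ = 0.181 J.
Battery connected ⇒ V is held fixed. C₂ = 0.0286 C₁ and U = ½CV², so U₂/U₁ = C₂/C₁ = 0.0286.
U₂ = 0.0286 × 0.181 = 5.17×10⁻³ J.

U ≈ 5.17 mJ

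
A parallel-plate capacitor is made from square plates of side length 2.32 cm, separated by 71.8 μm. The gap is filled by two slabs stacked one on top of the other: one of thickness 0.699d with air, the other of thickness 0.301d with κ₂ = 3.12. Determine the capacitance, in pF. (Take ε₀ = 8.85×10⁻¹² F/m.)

A = (2.32 cm)² = 5.38×10⁻⁴ m².
Stacked slabs ⇒ two capacitors in series, each with the full plate area.
C₁ = κ₁ε₀A/d₁ = 1.00 × 8.85×10⁻¹² × 5.38×10⁻⁴ / 5.02×10⁻⁵ = 9.49×10⁻¹¹ F.
C₂ = κ₂ε₀A/d₂ = 3.12 × 8.85×10⁻¹² × 5.38×10⁻⁴ / 2.16×10⁻⁵ = 6.88×10⁻¹⁰ F.
C = (1/C₁ + 1/C₂)⁻¹ = 8.34×10⁻¹¹ F.

83.4 pF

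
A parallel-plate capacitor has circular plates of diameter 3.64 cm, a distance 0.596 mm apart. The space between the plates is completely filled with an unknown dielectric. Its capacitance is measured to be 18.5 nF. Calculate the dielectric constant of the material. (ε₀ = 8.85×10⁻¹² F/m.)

κ ≈ 1197

A = π(3.64/2 cm)² = 1.04×10⁻³ m².
κ = Cd/(ε₀A) = 1.85×10⁻⁸ × 5.96×10⁻⁴ / (8.85×10⁻¹² × 1.04×10⁻³) = 1197.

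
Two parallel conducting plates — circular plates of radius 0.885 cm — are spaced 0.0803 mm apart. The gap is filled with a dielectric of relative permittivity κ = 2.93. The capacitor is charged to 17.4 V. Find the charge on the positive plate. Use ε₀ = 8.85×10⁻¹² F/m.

Q ≈ 1.38 nC

A = π(0.885 cm)² = 2.46×10⁻⁴ m².
C = κε₀A/d = 2.93 × 8.85×10⁻¹² × 2.46×10⁻⁴ / 8.03×10⁻⁵ = 7.95×10⁻¹¹ F.
Q = CV = 7.95×10⁻¹¹ × 17.4 = 1.38×10⁻⁹ C.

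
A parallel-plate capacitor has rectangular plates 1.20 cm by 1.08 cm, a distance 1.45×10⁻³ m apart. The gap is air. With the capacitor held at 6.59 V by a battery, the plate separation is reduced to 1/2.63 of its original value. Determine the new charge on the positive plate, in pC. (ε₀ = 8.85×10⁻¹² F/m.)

A = 1.20 × 1.08 cm² = 1.30×10⁻⁴ m².
Initially C₁ = ε₀A/d = 8.85×10⁻¹² × 1.30×10⁻⁴ / 1.45×10⁻³ = 7.91×10⁻¹³ F.
Q₁ = 5.21×10⁻¹² C.
Battery connected ⇒ V is held fixed. C₂ = 2.63 C₁ and Q = CV, so Q₂/Q₁ = C₂/C₁ = 2.63.
Q₂ = 2.63 × 5.21×10⁻¹² = 1.37×10⁻¹¹ C.

13.7 pC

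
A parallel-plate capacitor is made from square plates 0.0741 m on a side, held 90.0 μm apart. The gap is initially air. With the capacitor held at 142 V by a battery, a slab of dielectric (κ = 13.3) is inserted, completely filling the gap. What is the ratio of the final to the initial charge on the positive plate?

Q₂/Q₁ ≈ 13.3

Battery connected ⇒ V is held fixed.
C₂ = 13.3 C₁ and Q = CV, so Q₂/Q₁ = C₂/C₁ = 13.3.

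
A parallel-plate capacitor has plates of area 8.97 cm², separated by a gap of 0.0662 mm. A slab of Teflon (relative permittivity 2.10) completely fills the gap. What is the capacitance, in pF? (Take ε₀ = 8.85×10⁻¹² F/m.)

A = 8.97 cm² = 8.97×10⁻⁴ m².
C = κε₀A/d = 2.10 × 8.85×10⁻¹² × 8.97×10⁻⁴ / 6.62×10⁻⁵ = 2.52×10⁻¹⁰ F.

252 pF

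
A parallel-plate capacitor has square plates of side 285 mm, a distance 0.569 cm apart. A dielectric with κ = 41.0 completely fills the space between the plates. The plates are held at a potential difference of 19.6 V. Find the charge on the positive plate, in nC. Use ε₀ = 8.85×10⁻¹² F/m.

Q ≈ 102 nC

A = (285 mm)² = 8.12×10⁻² m².
C = κε₀A/d = 41.0 × 8.85×10⁻¹² × 8.12×10⁻² / 5.69×10⁻³ = 5.18×10⁻⁹ F.
Q = CV = 5.18×10⁻⁹ × 19.6 = 1.02×10⁻⁷ C.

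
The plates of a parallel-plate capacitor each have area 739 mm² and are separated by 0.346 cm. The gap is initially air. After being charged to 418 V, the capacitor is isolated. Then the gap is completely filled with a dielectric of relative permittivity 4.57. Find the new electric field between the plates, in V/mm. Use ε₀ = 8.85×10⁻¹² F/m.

26.4 V/mm

A = 739 mm² = 7.39×10⁻⁴ m².
Initially C₁ = ε₀A/d = 8.85×10⁻¹² × 7.39×10⁻⁴ / 3.46×10⁻³ = 1.89×10⁻¹² F.
E₁ = 1.21×10⁵ V/m.
Isolated ⇒ Q is held fixed. V₂ = Q/C₂ = V₁/4.57; E = V/d, so E₂/E₁ = (V₂/V₁)(d₁/d₂) = 0.219.
E₂ = 0.219 × 1.21×10⁵ = 2.64×10⁴ V/m.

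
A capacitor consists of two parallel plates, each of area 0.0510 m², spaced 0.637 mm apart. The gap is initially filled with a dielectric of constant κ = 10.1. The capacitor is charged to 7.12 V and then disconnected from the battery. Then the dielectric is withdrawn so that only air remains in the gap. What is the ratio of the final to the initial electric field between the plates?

10.1

Isolated ⇒ Q is held fixed.
V₂ = Q/C₂ = V₁/0.0990; E = V/d, so E₂/E₁ = (V₂/V₁)(d₁/d₂) = 10.1.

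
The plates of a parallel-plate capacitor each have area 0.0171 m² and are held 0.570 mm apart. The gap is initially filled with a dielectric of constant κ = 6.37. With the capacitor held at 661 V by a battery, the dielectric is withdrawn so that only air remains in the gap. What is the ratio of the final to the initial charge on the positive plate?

Q₂/Q₁ ≈ 0.157

Battery connected ⇒ V is held fixed.
C₂ = 0.157 C₁ and Q = CV, so Q₂/Q₁ = C₂/C₁ = 0.157.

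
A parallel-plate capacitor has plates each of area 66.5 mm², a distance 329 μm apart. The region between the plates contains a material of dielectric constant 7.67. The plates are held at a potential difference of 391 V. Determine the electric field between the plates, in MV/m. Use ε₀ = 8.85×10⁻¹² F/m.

1.19 MV/m

E = V/d = 391 / 3.29×10⁻⁴ = 1.19×10⁶ V/m.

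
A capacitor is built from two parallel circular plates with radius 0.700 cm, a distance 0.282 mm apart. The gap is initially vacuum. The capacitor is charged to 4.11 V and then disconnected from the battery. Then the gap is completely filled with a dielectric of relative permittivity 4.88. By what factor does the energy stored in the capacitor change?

U₂/U₁ ≈ 0.205

Isolated ⇒ Q is held fixed.
C₂ = 4.88 C₁ and U = Q²/(2C), so U₂/U₁ = C₁/C₂ = 0.205.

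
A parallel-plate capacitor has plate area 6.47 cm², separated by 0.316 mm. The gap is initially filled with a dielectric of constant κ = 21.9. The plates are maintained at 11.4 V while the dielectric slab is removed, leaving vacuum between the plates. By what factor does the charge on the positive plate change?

Battery connected ⇒ V is held fixed.
C₂ = 0.0457 C₁ and Q = CV, so Q₂/Q₁ = C₂/C₁ = 0.0457.

Q₂/Q₁ ≈ 0.0457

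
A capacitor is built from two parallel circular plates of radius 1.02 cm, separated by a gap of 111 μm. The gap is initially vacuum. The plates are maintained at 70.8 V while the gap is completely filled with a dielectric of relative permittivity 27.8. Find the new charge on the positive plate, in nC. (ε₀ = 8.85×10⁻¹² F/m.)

51.3 nC

A = π(1.02 cm)² = 3.27×10⁻⁴ m².
Initially C₁ = ε₀A/d = 8.85×10⁻¹² × 3.27×10⁻⁴ / 1.11×10⁻⁴ = 2.61×10⁻¹¹ F.
Q₁ = 1.85×10⁻⁹ C.
Battery connected ⇒ V is held fixed. C₂ = 27.8 C₁ and Q = CV, so Q₂/Q₁ = C₂/C₁ = 27.8.
Q₂ = 27.8 × 1.85×10⁻⁹ = 5.13×10⁻⁸ C.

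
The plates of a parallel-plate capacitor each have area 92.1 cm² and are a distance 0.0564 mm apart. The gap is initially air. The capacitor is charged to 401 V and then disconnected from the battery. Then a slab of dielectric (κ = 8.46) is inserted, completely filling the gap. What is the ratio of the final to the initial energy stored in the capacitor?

0.118

Isolated ⇒ Q is held fixed.
C₂ = 8.46 C₁ and U = Q²/(2C), so U₂/U₁ = C₁/C₂ = 0.118.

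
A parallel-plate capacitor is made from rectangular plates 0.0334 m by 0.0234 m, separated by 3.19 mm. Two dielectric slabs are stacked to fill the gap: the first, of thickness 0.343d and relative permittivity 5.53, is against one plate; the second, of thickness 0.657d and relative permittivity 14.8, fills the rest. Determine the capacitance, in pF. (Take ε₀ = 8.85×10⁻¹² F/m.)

20.4 pF

A = 0.0334 × 0.0234 m² = 7.82×10⁻⁴ m².
Stacked slabs ⇒ two capacitors in series, each with the full plate area.
C₁ = κ₁ε₀A/d₁ = 5.53 × 8.85×10⁻¹² × 7.82×10⁻⁴ / 1.09×10⁻³ = 3.50×10⁻¹¹ F.
C₂ = κ₂ε₀A/d₂ = 14.8 × 8.85×10⁻¹² × 7.82×10⁻⁴ / 2.10×10⁻³ = 4.88×10⁻¹¹ F.
C = (1/C₁ + 1/C₂)⁻¹ = 2.04×10⁻¹¹ F.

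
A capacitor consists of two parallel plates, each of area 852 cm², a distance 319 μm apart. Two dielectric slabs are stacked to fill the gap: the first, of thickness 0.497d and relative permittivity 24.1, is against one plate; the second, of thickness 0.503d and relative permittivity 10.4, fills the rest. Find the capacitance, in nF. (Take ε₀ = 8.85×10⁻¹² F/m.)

C ≈ 34.3 nF

A = 852 cm² = 8.52×10⁻² m².
Stacked slabs ⇒ two capacitors in series, each with the full plate area.
C₁ = κ₁ε₀A/d₁ = 24.1 × 8.85×10⁻¹² × 8.52×10⁻² / 1.59×10⁻⁴ = 1.15×10⁻⁷ F.
C₂ = κ₂ε₀A/d₂ = 10.4 × 8.85×10⁻¹² × 8.52×10⁻² / 1.60×10⁻⁴ = 4.89×10⁻⁸ F.
C = (1/C₁ + 1/C₂)⁻¹ = 3.43×10⁻⁸ F.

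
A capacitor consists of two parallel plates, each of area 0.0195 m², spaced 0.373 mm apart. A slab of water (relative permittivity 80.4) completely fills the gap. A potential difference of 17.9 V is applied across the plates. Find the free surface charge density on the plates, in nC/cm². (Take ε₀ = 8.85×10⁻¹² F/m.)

σ ≈ 3.41 nC/cm²

C = κε₀A/d = 80.4 × 8.85×10⁻¹² × 1.95×10⁻² / 3.73×10⁻⁴ = 3.72×10⁻⁸ F.
σ = Q/A = CV/A = 3.72×10⁻⁸ × 17.9 / 1.95×10⁻² = 3.41×10⁻⁵ C/m².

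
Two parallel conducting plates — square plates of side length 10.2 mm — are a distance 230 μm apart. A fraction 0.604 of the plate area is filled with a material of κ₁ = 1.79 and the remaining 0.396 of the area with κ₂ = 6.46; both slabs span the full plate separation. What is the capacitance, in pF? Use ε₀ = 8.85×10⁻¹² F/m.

A = (10.2 mm)² = 1.04×10⁻⁴ m².
Side-by-side slabs ⇒ two capacitors in parallel, each spanning the full gap.
C₁ = κ₁ε₀A₁/d = 1.79 × 8.85×10⁻¹² × 6.28×10⁻⁵ / 2.30×10⁻⁴ = 4.33×10⁻¹² F.
C₂ = κ₂ε₀A₂/d = 6.46 × 8.85×10⁻¹² × 4.12×10⁻⁵ / 2.30×10⁻⁴ = 1.02×10⁻¹¹ F.
C = C₁ + C₂ = 1.46×10⁻¹¹ F.

C ≈ 14.6 pF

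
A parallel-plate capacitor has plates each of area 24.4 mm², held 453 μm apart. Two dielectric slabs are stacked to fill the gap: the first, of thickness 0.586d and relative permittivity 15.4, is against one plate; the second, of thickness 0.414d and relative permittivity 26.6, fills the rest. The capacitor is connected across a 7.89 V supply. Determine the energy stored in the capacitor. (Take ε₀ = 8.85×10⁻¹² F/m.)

A = 24.4 mm² = 2.44×10⁻⁵ m².
Stacked slabs ⇒ two capacitors in series, each with the full plate area.
C₁ = κ₁ε₀A/d₁ = 15.4 × 8.85×10⁻¹² × 2.44×10⁻⁵ / 2.65×10⁻⁴ = 1.25×10⁻¹¹ F.
C₂ = κ₂ε₀A/d₂ = 26.6 × 8.85×10⁻¹² × 2.44×10⁻⁵ / 1.88×10⁻⁴ = 3.06×10⁻¹¹ F.
C = (1/C₁ + 1/C₂)⁻¹ = 8.89×10⁻¹² F.
U = ½CV² = ½ × 8.89×10⁻¹² × (7.89)² = 2.77×10⁻¹⁰ J.

277 pJ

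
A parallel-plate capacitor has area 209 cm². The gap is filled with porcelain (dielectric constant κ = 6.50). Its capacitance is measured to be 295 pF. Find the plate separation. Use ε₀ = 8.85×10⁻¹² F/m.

A = 209 cm² = 2.09×10⁻² m².
d = κε₀A/C = 6.50 × 8.85×10⁻¹² × 2.09×10⁻² / 2.95×10⁻¹⁰ = 4.08×10⁻³ m.

d ≈ 4.08 mm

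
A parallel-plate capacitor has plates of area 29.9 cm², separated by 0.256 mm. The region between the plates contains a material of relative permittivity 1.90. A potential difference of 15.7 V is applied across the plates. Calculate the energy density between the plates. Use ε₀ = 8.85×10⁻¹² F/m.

E = V/d = 15.7 / 2.56×10⁻⁴ = 6.13×10⁴ V/m.
u = ½κε₀E² = ½ × 1.90 × 8.85×10⁻¹² × (6.13×10⁴)² = 3.16×10⁻² J/m³.

u ≈ 31.6 mJ/m³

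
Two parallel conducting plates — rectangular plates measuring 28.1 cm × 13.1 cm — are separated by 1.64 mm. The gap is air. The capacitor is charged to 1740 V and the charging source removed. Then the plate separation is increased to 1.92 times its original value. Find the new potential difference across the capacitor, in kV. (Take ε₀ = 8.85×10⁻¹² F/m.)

3.34 kV

A = 28.1 × 13.1 cm² = 3.68×10⁻² m².
Initially C₁ = ε₀A/d = 8.85×10⁻¹² × 3.68×10⁻² / 1.64×10⁻³ = 1.99×10⁻¹⁰ F.
V₁ = 1.74×10³ V.
Isolated ⇒ Q is held fixed. C₂ = 0.521 C₁ and V = Q/C, so V₂/V₁ = C₁/C₂ = 1.92.
V₂ = 1.92 × 1.74×10³ = 3.34×10³ V.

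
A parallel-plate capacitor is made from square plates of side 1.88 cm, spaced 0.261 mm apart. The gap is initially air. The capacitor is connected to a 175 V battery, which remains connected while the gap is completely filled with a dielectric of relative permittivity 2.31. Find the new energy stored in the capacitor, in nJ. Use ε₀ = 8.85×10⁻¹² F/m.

A = (1.88 cm)² = 3.53×10⁻⁴ m².
Initially C₁ = ε₀A/d = 8.85×10⁻¹² × 3.53×10⁻⁴ / 2.61×10⁻⁴ = 1.20×10⁻¹¹ F.
U₁ = 1.84×10⁻⁷ J.
Battery connected ⇒ V is held fixed. C₂ = 2.31 C₁ and U = ½CV², so U₂/U₁ = C₂/C₁ = 2.31.
U₂ = 2.31 × 1.84×10⁻⁷ = 4.24×10⁻⁷ J.

424 nJ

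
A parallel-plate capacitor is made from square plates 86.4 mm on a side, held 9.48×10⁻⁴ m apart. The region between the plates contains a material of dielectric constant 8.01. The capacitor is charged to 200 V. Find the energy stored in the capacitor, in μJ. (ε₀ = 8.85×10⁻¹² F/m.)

11.2 μJ

A = (86.4 mm)² = 7.46×10⁻³ m².
C = κε₀A/d = 8.01 × 8.85×10⁻¹² × 7.46×10⁻³ / 9.48×10⁻⁴ = 5.58×10⁻¹⁰ F.
U = ½CV² = ½ × 5.58×10⁻¹⁰ × (200)² = 1.12×10⁻⁵ J.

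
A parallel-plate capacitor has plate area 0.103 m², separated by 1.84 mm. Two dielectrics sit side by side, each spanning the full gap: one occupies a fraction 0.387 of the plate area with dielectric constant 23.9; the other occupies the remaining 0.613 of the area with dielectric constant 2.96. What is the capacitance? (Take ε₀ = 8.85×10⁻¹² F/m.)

Side-by-side slabs ⇒ two capacitors in parallel, each spanning the full gap.
C₁ = κ₁ε₀A₁/d = 23.9 × 8.85×10⁻¹² × 3.99×10⁻² / 1.84×10⁻³ = 4.58×10⁻⁹ F.
C₂ = κ₂ε₀A₂/d = 2.96 × 8.85×10⁻¹² × 6.31×10⁻² / 1.84×10⁻³ = 8.99×10⁻¹⁰ F.
C = C₁ + C₂ = 5.48×10⁻⁹ F.

5.48 nF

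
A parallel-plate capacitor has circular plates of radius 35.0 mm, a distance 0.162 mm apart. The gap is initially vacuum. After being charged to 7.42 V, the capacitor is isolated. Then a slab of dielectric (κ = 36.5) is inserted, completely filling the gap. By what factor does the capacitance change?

C₂/C₁ ≈ 36.5

C = κε₀A/d scales with κ, so C₂/C₁ = κ = 36.5.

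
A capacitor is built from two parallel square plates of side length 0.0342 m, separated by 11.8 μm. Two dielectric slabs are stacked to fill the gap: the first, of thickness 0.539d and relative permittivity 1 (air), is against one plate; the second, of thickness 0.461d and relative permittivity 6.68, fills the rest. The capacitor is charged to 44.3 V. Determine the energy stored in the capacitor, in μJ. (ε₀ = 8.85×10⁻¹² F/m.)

U ≈ 1.42 μJ

A = (0.0342 m)² = 1.17×10⁻³ m².
Stacked slabs ⇒ two capacitors in series, each with the full plate area.
C₁ = κ₁ε₀A/d₁ = 1.00 × 8.85×10⁻¹² × 1.17×10⁻³ / 6.36×10⁻⁶ = 1.63×10⁻⁹ F.
C₂ = κ₂ε₀A/d₂ = 6.68 × 8.85×10⁻¹² × 1.17×10⁻³ / 5.44×10⁻⁶ = 1.27×10⁻⁸ F.
C = (1/C₁ + 1/C₂)⁻¹ = 1.44×10⁻⁹ F.
U = ½CV² = ½ × 1.44×10⁻⁹ × (44.3)² = 1.42×10⁻⁶ J.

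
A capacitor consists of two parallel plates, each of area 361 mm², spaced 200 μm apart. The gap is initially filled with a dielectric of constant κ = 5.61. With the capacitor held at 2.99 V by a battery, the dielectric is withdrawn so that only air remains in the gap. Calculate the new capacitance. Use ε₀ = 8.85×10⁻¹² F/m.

A = 361 mm² = 3.61×10⁻⁴ m².
Initially C₁ = κε₀A/d = 5.61 × 8.85×10⁻¹² × 3.61×10⁻⁴ / 2.00×10⁻⁴ = 8.96×10⁻¹¹ F.
C = κε₀A/d scales with κ, so C₂/C₁ = 1/κ = 1/5.61 = 0.178.
C₂ = 0.178 × 8.96×10⁻¹¹ = 1.60×10⁻¹¹ F.

16.0 pF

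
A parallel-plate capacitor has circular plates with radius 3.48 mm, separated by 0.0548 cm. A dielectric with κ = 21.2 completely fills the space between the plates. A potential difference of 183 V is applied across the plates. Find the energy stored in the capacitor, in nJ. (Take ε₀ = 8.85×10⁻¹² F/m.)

A = π(3.48 mm)² = 3.80×10⁻⁵ m².
C = κε₀A/d = 21.2 × 8.85×10⁻¹² × 3.80×10⁻⁵ / 5.48×10⁻⁴ = 1.30×10⁻¹¹ F.
U = ½CV² = ½ × 1.30×10⁻¹¹ × (183)² = 2.18×10⁻⁷ J.

218 nJ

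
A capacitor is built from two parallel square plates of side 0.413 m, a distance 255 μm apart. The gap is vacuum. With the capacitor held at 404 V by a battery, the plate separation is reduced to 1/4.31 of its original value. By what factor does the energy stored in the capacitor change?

Battery connected ⇒ V is held fixed.
C₂ = 4.31 C₁ and U = ½CV², so U₂/U₁ = C₂/C₁ = 4.31.

4.31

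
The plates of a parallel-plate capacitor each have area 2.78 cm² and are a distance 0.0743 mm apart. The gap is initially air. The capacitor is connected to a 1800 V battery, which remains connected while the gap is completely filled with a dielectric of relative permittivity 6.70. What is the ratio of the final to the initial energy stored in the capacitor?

Battery connected ⇒ V is held fixed.
C₂ = 6.70 C₁ and U = ½CV², so U₂/U₁ = C₂/C₁ = 6.70.

6.70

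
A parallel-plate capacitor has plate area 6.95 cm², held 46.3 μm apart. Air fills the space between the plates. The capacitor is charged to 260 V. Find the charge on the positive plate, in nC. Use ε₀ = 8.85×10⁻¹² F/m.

34.5 nC

A = 6.95 cm² = 6.95×10⁻⁴ m².
C = ε₀A/d = 8.85×10⁻¹² × 6.95×10⁻⁴ / 4.63×10⁻⁵ = 1.33×10⁻¹⁰ F.
Q = CV = 1.33×10⁻¹⁰ × 260 = 3.45×10⁻⁸ C.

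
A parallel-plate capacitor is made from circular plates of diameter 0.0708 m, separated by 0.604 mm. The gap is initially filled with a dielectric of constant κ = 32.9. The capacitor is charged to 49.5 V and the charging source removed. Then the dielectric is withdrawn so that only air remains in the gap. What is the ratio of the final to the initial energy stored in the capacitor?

Isolated ⇒ Q is held fixed.
C₂ = 0.0304 C₁ and U = Q²/(2C), so U₂/U₁ = C₁/C₂ = 32.9.

U₂/U₁ ≈ 32.9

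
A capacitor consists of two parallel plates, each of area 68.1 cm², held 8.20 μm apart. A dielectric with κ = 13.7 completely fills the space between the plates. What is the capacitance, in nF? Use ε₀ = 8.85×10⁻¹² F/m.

101 nF

A = 68.1 cm² = 6.81×10⁻³ m².
C = κε₀A/d = 13.7 × 8.85×10⁻¹² × 6.81×10⁻³ / 8.20×10⁻⁶ = 1.01×10⁻⁷ F.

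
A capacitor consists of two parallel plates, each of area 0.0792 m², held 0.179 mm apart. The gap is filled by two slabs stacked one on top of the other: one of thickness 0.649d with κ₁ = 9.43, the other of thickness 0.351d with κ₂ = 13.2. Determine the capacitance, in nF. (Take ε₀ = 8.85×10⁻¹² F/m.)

Stacked slabs ⇒ two capacitors in series, each with the full plate area.
C₁ = κ₁ε₀A/d₁ = 9.43 × 8.85×10⁻¹² × 7.92×10⁻² / 1.16×10⁻⁴ = 5.69×10⁻⁸ F.
C₂ = κ₂ε₀A/d₂ = 13.2 × 8.85×10⁻¹² × 7.92×10⁻² / 6.28×10⁻⁵ = 1.47×10⁻⁷ F.
C = (1/C₁ + 1/C₂)⁻¹ = 4.10×10⁻⁸ F.

C ≈ 41.0 nF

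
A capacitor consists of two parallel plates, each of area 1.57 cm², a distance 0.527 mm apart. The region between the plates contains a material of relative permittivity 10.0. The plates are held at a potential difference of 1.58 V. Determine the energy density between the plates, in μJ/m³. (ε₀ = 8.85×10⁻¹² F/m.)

398 μJ/m³

E = V/d = 1.58 / 5.27×10⁻⁴ = 3.00×10³ V/m.
u = ½κε₀E² = ½ × 10.0 × 8.85×10⁻¹² × (3.00×10³)² = 3.98×10⁻⁴ J/m³.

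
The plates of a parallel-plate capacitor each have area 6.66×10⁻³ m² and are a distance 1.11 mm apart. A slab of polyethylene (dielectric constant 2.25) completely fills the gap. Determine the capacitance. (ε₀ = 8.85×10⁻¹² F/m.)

C ≈ 119 pF

C = κε₀A/d = 2.25 × 8.85×10⁻¹² × 6.66×10⁻³ / 1.11×10⁻³ = 1.19×10⁻¹⁰ F.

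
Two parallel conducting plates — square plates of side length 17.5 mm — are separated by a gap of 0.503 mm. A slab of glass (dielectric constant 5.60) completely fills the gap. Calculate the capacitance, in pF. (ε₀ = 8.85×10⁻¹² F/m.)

A = (17.5 mm)² = 3.06×10⁻⁴ m².
C = κε₀A/d = 5.60 × 8.85×10⁻¹² × 3.06×10⁻⁴ / 5.03×10⁻⁴ = 3.02×10⁻¹¹ F.

30.2 pF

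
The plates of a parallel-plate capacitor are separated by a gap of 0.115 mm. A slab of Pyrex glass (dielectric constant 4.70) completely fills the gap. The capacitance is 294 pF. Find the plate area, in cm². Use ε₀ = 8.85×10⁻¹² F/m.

A ≈ 8.13 cm²

A = Cd/(κε₀) = 2.94×10⁻¹⁰ × 1.15×10⁻⁴ / (4.70 × 8.85×10⁻¹²) = 8.13×10⁻⁴ m².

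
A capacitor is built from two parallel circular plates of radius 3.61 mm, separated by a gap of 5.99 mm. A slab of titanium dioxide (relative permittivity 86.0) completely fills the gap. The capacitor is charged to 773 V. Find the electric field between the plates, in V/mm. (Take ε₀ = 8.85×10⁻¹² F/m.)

129 V/mm

E = V/d = 773 / 5.99×10⁻³ = 1.29×10⁵ V/m.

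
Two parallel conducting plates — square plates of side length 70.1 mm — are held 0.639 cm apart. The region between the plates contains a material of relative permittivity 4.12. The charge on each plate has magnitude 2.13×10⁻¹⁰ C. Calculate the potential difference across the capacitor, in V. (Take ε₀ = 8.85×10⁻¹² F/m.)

A = (70.1 mm)² = 4.91×10⁻³ m².
C = κε₀A/d = 4.12 × 8.85×10⁻¹² × 4.91×10⁻³ / 6.39×10⁻³ = 2.80×10⁻¹¹ F.
V = Q/C = 2.13×10⁻¹⁰ / 2.80×10⁻¹¹ = 7.60 V.

7.60 V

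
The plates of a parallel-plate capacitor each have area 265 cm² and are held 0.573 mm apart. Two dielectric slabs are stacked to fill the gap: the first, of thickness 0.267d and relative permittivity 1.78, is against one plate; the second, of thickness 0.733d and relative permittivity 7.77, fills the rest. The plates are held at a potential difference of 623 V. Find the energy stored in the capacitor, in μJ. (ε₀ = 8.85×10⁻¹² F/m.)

U ≈ 325 μJ

A = 265 cm² = 2.65×10⁻² m².
Stacked slabs ⇒ two capacitors in series, each with the full plate area.
C₁ = κ₁ε₀A/d₁ = 1.78 × 8.85×10⁻¹² × 2.65×10⁻² / 1.53×10⁻⁴ = 2.73×10⁻⁹ F.
C₂ = κ₂ε₀A/d₂ = 7.77 × 8.85×10⁻¹² × 2.65×10⁻² / 4.20×10⁻⁴ = 4.34×10⁻⁹ F.
C = (1/C₁ + 1/C₂)⁻¹ = 1.68×10⁻⁹ F.
U = ½CV² = ½ × 1.68×10⁻⁹ × (623)² = 3.25×10⁻⁴ J.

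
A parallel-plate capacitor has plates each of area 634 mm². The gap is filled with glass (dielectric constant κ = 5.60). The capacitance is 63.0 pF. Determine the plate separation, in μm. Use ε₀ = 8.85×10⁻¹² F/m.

A = 634 mm² = 6.34×10⁻⁴ m².
d = κε₀A/C = 5.60 × 8.85×10⁻¹² × 6.34×10⁻⁴ / 6.30×10⁻¹¹ = 4.99×10⁻⁴ m.

499 μm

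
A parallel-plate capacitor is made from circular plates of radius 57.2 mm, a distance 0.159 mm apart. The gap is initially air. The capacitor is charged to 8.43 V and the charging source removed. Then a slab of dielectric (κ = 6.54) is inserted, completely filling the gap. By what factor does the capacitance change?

C₂/C₁ ≈ 6.54

C = κε₀A/d scales with κ, so C₂/C₁ = κ = 6.54.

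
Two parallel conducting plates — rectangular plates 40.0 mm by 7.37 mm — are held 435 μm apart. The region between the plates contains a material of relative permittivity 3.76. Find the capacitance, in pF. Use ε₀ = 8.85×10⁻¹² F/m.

C ≈ 22.6 pF

A = 40.0 × 7.37 mm² = 2.95×10⁻⁴ m².
C = κε₀A/d = 3.76 × 8.85×10⁻¹² × 2.95×10⁻⁴ / 4.35×10⁻⁴ = 2.26×10⁻¹¹ F.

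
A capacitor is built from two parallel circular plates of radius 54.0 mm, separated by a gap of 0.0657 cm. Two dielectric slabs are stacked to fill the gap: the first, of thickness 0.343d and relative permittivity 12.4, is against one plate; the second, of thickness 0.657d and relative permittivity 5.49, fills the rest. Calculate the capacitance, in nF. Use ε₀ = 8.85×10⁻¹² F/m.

0.838 nF

A = π(54.0 mm)² = 9.16×10⁻³ m².
Stacked slabs ⇒ two capacitors in series, each with the full plate area.
C₁ = κ₁ε₀A/d₁ = 12.4 × 8.85×10⁻¹² × 9.16×10⁻³ / 2.25×10⁻⁴ = 4.46×10⁻⁹ F.
C₂ = κ₂ε₀A/d₂ = 5.49 × 8.85×10⁻¹² × 9.16×10⁻³ / 4.32×10⁻⁴ = 1.03×10⁻⁹ F.
C = (1/C₁ + 1/C₂)⁻¹ = 8.38×10⁻¹⁰ F.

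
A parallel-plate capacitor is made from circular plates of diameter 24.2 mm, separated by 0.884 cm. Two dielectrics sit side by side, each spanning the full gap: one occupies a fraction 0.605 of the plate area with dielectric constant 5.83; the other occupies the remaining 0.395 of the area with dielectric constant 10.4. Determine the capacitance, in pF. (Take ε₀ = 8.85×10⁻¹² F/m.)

C ≈ 3.52 pF

A = π(24.2/2 mm)² = 4.60×10⁻⁴ m².
Side-by-side slabs ⇒ two capacitors in parallel, each spanning the full gap.
C₁ = κ₁ε₀A₁/d = 5.83 × 8.85×10⁻¹² × 2.78×10⁻⁴ / 8.84×10⁻³ = 1.62×10⁻¹² F.
C₂ = κ₂ε₀A₂/d = 10.4 × 8.85×10⁻¹² × 1.82×10⁻⁴ / 8.84×10⁻³ = 1.89×10⁻¹² F.
C = C₁ + C₂ = 3.52×10⁻¹² F.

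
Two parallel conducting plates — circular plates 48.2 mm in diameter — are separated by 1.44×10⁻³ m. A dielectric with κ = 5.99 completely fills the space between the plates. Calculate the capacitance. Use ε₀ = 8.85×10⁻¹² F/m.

A = π(48.2/2 mm)² = 1.82×10⁻³ m².
C = κε₀A/d = 5.99 × 8.85×10⁻¹² × 1.82×10⁻³ / 1.44×10⁻³ = 6.72×10⁻¹¹ F.

C ≈ 67.2 pF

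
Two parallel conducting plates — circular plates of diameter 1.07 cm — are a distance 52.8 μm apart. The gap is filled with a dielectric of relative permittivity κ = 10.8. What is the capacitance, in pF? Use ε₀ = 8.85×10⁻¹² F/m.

A = π(1.07/2 cm)² = 8.99×10⁻⁵ m².
C = κε₀A/d = 10.8 × 8.85×10⁻¹² × 8.99×10⁻⁵ / 5.28×10⁻⁵ = 1.63×10⁻¹⁰ F.

C ≈ 163 pF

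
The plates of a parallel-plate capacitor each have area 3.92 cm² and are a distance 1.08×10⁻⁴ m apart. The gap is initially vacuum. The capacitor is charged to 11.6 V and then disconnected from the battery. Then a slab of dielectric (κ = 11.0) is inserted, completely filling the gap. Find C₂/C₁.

C = κε₀A/d scales with κ, so C₂/C₁ = κ = 11.0.

C₂/C₁ ≈ 11.0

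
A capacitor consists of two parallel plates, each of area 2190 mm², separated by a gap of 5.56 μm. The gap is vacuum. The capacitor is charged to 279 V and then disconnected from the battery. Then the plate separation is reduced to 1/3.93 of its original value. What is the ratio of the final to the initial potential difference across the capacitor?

Isolated ⇒ Q is held fixed.
C₂ = 3.93 C₁ and V = Q/C, so V₂/V₁ = C₁/C₂ = 0.254.

0.254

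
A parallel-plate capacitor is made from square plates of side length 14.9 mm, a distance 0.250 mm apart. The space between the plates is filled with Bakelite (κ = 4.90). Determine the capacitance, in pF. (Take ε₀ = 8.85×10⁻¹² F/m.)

C ≈ 38.5 pF

A = (14.9 mm)² = 2.22×10⁻⁴ m².
C = κε₀A/d = 4.90 × 8.85×10⁻¹² × 2.22×10⁻⁴ / 2.50×10⁻⁴ = 3.85×10⁻¹¹ F.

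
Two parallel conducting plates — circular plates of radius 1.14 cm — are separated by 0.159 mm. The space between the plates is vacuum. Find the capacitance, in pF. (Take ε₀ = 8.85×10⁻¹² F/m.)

22.7 pF

A = π(1.14 cm)² = 4.08×10⁻⁴ m².
C = ε₀A/d = 8.85×10⁻¹² × 4.08×10⁻⁴ / 1.59×10⁻⁴ = 2.27×10⁻¹¹ F.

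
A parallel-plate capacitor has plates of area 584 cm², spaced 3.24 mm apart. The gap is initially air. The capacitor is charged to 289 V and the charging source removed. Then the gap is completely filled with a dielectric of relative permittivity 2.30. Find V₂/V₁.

Isolated ⇒ Q is held fixed.
C₂ = 2.30 C₁ and V = Q/C, so V₂/V₁ = C₁/C₂ = 0.435.

V₂/V₁ ≈ 0.435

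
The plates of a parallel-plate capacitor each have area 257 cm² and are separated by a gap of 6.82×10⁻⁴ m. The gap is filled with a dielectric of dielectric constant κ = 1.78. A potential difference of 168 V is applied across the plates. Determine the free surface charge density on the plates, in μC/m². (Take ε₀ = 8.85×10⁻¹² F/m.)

A = 257 cm² = 2.57×10⁻² m².
C = κε₀A/d = 1.78 × 8.85×10⁻¹² × 2.57×10⁻² / 6.82×10⁻⁴ = 5.94×10⁻¹⁰ F.
σ = Q/A = CV/A = 5.94×10⁻¹⁰ × 168 / 2.57×10⁻² = 3.88×10⁻⁶ C/m².

σ ≈ 3.88 μC/m²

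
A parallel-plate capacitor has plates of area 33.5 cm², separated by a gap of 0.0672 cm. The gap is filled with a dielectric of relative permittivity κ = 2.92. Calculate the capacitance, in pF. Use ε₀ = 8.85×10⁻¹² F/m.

A = 33.5 cm² = 3.35×10⁻³ m².
C = κε₀A/d = 2.92 × 8.85×10⁻¹² × 3.35×10⁻³ / 6.72×10⁻⁴ = 1.29×10⁻¹⁰ F.

129 pF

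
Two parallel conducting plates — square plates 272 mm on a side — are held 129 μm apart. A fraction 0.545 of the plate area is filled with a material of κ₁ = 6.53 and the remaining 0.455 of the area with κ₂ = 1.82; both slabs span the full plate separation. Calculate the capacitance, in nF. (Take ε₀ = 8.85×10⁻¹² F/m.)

C ≈ 22.3 nF

A = (272 mm)² = 7.40×10⁻² m².
Side-by-side slabs ⇒ two capacitors in parallel, each spanning the full gap.
C₁ = κ₁ε₀A₁/d = 6.53 × 8.85×10⁻¹² × 4.03×10⁻² / 1.29×10⁻⁴ = 1.81×10⁻⁸ F.
C₂ = κ₂ε₀A₂/d = 1.82 × 8.85×10⁻¹² × 3.37×10⁻² / 1.29×10⁻⁴ = 4.20×10⁻⁹ F.
C = C₁ + C₂ = 2.23×10⁻⁸ F.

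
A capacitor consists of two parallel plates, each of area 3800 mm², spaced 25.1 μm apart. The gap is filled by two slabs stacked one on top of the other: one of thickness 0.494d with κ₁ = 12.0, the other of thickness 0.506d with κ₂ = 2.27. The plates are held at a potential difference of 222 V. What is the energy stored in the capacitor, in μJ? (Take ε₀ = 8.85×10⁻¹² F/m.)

125 μJ

A = 3800 mm² = 3.80×10⁻³ m².
Stacked slabs ⇒ two capacitors in series, each with the full plate area.
C₁ = κ₁ε₀A/d₁ = 12.0 × 8.85×10⁻¹² × 3.80×10⁻³ / 1.24×10⁻⁵ = 3.25×10⁻⁸ F.
C₂ = κ₂ε₀A/d₂ = 2.27 × 8.85×10⁻¹² × 3.80×10⁻³ / 1.27×10⁻⁵ = 6.01×10⁻⁹ F.
C = (1/C₁ + 1/C₂)⁻¹ = 5.07×10⁻⁹ F.
U = ½CV² = ½ × 5.07×10⁻⁹ × (222)² = 1.25×10⁻⁴ J.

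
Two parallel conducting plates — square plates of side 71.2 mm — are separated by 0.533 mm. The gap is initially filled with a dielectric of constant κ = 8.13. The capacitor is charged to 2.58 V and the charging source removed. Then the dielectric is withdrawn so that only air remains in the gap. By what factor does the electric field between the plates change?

E₂/E₁ ≈ 8.13

Isolated ⇒ Q is held fixed.
V₂ = Q/C₂ = V₁/0.123; E = V/d, so E₂/E₁ = (V₂/V₁)(d₁/d₂) = 8.13.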